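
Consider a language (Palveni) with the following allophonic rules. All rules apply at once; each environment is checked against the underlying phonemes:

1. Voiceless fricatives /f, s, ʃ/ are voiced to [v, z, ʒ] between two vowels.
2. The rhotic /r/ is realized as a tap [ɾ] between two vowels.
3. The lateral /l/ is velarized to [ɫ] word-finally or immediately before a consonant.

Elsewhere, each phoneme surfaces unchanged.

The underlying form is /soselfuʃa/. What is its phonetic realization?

/s/ (word-initial) is in the target of rule 1 but the environment (between two vowels) is not met → [s].
/o/ (between /s/ and /s/) is unaffected → [o].
/s/ (between /o/ and /e/): between two vowels, so rule 1 applies → [z].
/e/ — not in any rule's target class → [e].
/l/ (between /e/ and /f/) occurs word-finally or immediately before a consonant → [ɫ] by rule 3.
/f/ (between /l/ and /u/) fails the environment for rule 1, so it stays [f].
/u/ (between /f/ and /ʃ/) is unaffected → [u].
/ʃ/ (between /u/ and /a/) occurs between two vowels → [ʒ] by rule 1.
/a/ (word-final): no rule targets it → [a].

[sozeɫfuʒa]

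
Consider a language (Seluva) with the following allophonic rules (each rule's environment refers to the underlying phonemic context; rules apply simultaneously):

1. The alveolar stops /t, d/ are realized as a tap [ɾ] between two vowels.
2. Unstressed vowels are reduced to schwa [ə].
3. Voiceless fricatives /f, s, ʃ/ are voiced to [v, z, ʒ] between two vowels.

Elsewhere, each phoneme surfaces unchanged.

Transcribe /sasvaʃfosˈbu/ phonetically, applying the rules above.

/s/ — word-initial; rule 3 does not apply here → [s].
Rule 2 applies to /a/ (between /s/ and /s/: in an unstressed syllable) → [ə].
/s/ — between /a/ and /v/; rule 3 does not apply here → [s].
/v/ (between /s/ and /a/): no rule targets it → [v].
/a/ (between /v/ and /ʃ/) occurs in an unstressed syllable → [ə] by rule 2.
/ʃ/ (between /a/ and /f/) is in the target of rule 3 but the environment (between two vowels) is not met → [ʃ].
/f/ (between /ʃ/ and /o/) fails the environment for rule 3, so it stays [f].
/o/ (between /f/ and /s/): in an unstressed syllable, so rule 2 applies → [ə].
/s/ (between /o/ and /b/) fails the environment for rule 3, so it stays [s].
/b/ — not in any rule's target class → [b].
/u/ (word-final) fails the environment for rule 2, so it stays [u].

[səsvəʃfəsˈbu]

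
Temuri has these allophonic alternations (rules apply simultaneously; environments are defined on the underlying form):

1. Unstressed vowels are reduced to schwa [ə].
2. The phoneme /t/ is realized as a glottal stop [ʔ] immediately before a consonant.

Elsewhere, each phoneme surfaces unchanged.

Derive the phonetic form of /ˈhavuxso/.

[ˈhavəxsə]

/h/ stays [h].
/a/ (between /h/ and /v/): rule 1 targets it, but not in an unstressed syllable → unchanged [a].
/v/ (between /a/ and /u/) is unaffected → [v].
/u/ (between /v/ and /x/) occurs in an unstressed syllable → [ə] by rule 1.
/x/ (between /u/ and /s/) is unaffected → [x].
/s/ — not in any rule's target class → [s].
/o/ meets the environment for rule 1 (in an unstressed syllable) → [ə].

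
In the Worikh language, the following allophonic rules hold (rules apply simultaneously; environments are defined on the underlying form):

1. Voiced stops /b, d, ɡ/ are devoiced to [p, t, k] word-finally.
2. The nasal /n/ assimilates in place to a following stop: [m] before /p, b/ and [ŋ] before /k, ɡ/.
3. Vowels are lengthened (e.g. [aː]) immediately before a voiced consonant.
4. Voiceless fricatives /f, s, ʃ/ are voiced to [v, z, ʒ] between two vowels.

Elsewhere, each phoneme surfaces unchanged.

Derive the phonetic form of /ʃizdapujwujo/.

/ʃ/ (word-initial) is in the target of rule 4 but the environment (between two vowels) is not met → [ʃ].
/i/ — between /ʃ/ and /z/, before a voiced consonant — surfaces as [iː] (rule 3).
/z/ (between /i/ and /d/) is unaffected → [z].
/d/ (between /z/ and /a/) fails the environment for rule 1, so it stays [d].
/a/ — between /d/ and /p/; rule 3 does not apply here → [a].
/p/ (between /a/ and /u/) is unaffected → [p].
Rule 3 applies to /u/ (between /p/ and /j/: before a voiced consonant) → [uː].
/j/ (between /u/ and /w/): no rule targets it → [j].
/w/ (between /j/ and /u/) is unaffected → [w].
/u/ — between /w/ and /j/, before a voiced consonant — surfaces as [uː] (rule 3).
/j/ — not in any rule's target class → [j].
/o/ (word-final) fails the environment for rule 3, so it stays [o].

[ʃiːzdapuːjwuːjo]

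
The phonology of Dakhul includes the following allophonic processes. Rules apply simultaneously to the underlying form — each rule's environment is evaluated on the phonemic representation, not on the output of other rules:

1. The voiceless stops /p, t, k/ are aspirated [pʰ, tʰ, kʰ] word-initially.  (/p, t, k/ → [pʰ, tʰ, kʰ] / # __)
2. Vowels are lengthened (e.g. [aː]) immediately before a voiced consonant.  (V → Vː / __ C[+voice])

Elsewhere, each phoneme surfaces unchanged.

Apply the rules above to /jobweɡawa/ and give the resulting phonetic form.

[joːbweːɡaːwa]

Rule 2 applies to /o/ (between /j/ and /b/: before a voiced consonant) → [oː].
/e/ (between /w/ and /ɡ/): before a voiced consonant, so rule 2 applies → [eː].
/a/ — between /ɡ/ and /w/, before a voiced consonant — surfaces as [aː] (rule 2).
/a/ — word-final; rule 2 does not apply here → [a].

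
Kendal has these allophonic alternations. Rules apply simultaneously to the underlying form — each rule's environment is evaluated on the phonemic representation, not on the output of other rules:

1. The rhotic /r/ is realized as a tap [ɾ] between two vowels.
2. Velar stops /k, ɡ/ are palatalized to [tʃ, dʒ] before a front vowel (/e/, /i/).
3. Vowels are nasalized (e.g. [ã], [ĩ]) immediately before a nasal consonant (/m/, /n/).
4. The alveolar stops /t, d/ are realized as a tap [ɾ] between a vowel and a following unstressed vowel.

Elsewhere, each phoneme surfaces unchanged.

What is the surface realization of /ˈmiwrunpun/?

[ˈmiwrũnpũn]

/m/ — not in any rule's target class → [m].
/i/ — between /m/ and /w/; rule 3 does not apply here → [i].
/w/ (between /i/ and /r/) is unaffected → [w].
/r/ (between /w/ and /u/) fails the environment for rule 1, so it stays [r].
/u/ meets the environment for rule 3 (before a nasal consonant) → [ũ].
/n/ stays [n].
/p/ stays [p].
/u/ meets the environment for rule 3 (before a nasal consonant) → [ũ].
/n/ (word-final): no rule targets it → [n].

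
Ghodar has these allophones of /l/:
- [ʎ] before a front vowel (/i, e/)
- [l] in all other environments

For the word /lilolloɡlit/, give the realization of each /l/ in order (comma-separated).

Occurrence 1 (position 1): before a front vowel (/i, e/) → [ʎ].
Occurrence 2 (position 3): no conditioning environment matches → elsewhere allophone [l].
Occurrence 3 (position 5): no conditioning environment matches → elsewhere allophone [l].
Occurrence 4 (position 6): no conditioning environment matches → elsewhere allophone [l].
Occurrence 5 (position 9): before a front vowel (/i, e/) → [ʎ].

[ʎ], [l], [l], [l], [ʎ]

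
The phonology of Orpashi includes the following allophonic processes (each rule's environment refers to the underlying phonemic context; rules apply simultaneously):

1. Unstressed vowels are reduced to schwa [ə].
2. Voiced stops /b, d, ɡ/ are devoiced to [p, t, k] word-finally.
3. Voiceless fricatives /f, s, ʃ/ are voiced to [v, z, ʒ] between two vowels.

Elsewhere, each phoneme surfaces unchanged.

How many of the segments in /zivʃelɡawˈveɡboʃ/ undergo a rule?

Segments that undergo a rule: /i/ → [ə] (rule 1); /e/ → [ə] (rule 1); /a/ → [ə] (rule 1); /o/ → [ə] (rule 1).
All other segments surface unchanged.

4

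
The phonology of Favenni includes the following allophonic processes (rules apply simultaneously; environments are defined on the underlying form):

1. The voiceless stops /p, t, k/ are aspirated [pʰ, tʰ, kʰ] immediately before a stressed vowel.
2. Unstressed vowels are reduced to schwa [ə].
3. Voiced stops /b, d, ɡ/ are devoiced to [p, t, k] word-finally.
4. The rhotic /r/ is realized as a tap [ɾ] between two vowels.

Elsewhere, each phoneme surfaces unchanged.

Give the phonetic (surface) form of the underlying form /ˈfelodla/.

/f/ (word-initial) is unaffected → [f].
/e/ (between /f/ and /l/) is in the target of rule 2 but the environment (in an unstressed syllable) is not met → [e].
/l/ — not in any rule's target class → [l].
/o/ — between /l/ and /d/, in an unstressed syllable — surfaces as [ə] (rule 2).
/d/ (between /o/ and /l/) is in the target of rule 3 but the environment (word-finally) is not met → [d].
/l/ stays [l].
/a/ (word-final): in an unstressed syllable, so rule 2 applies → [ə].

[ˈfelədlə]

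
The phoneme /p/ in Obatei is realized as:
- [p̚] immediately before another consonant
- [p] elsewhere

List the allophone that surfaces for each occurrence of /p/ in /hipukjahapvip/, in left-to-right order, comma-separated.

Occurrence 1 (position 3): no conditioning environment matches → elsewhere allophone [p].
Occurrence 2 (position 10): immediately before another consonant → [p̚].
Occurrence 3 (position 13): no conditioning environment matches → elsewhere allophone [p].

[p], [p̚], [p]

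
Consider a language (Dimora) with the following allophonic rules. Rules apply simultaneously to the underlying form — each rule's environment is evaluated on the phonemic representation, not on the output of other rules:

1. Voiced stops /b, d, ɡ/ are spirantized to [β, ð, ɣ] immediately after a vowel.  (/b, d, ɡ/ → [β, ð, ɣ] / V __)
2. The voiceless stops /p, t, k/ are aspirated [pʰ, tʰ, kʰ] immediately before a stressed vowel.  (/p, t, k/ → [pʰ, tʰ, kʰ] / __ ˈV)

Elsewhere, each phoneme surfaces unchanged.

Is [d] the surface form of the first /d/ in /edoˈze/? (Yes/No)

No

/d/ — between /e/ and /o/, immediately after a vowel — surfaces as [ð] (rule 1).
The actual realization is [ð], not [d].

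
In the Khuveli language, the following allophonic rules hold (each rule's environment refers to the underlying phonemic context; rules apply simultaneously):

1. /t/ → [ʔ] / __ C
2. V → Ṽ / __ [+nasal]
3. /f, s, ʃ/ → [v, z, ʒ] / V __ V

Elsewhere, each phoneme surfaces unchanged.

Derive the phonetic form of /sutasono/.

[sutazõno]

/s/ (word-initial): rule 3 targets it, but not between two vowels → unchanged [s].
/u/ (between /s/ and /t/) fails the environment for rule 2, so it stays [u].
/t/ (between /u/ and /a/) is in the target of rule 1 but the environment (immediately before a consonant) is not met → [t].
/a/ (between /t/ and /s/) fails the environment for rule 2, so it stays [a].
/s/ (between /a/ and /o/): between two vowels, so rule 3 applies → [z].
Rule 2 applies to /o/ (between /s/ and /n/: before a nasal consonant) → [õ].
/o/ (word-final) is in the target of rule 2 but the environment (before a nasal consonant) is not met → [o].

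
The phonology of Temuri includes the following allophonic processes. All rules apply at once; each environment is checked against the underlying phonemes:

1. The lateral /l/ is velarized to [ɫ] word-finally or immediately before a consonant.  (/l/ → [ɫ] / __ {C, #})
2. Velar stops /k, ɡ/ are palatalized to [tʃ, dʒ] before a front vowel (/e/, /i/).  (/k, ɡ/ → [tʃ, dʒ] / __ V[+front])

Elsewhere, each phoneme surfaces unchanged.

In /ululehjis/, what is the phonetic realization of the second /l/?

/l/ (between /u/ and /e/) is in the target of rule 1 but the environment (word-finally or immediately before a consonant) is not met → [l].

[l]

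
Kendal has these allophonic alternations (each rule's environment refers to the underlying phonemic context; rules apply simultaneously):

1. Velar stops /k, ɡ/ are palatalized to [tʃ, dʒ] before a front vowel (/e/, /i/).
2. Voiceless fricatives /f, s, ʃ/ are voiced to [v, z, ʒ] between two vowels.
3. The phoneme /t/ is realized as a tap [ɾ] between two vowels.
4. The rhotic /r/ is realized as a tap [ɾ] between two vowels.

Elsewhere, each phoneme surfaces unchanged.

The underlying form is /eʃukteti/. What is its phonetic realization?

/ʃ/ (between /e/ and /u/): between two vowels, so rule 2 applies → [ʒ].
/k/ — between /u/ and /t/; rule 1 does not apply here → [k].
/t/ — between /k/ and /e/; rule 3 does not apply here → [t].
/t/ (between /e/ and /i/) occurs between two vowels → [ɾ] by rule 3.

[eʒukteɾi]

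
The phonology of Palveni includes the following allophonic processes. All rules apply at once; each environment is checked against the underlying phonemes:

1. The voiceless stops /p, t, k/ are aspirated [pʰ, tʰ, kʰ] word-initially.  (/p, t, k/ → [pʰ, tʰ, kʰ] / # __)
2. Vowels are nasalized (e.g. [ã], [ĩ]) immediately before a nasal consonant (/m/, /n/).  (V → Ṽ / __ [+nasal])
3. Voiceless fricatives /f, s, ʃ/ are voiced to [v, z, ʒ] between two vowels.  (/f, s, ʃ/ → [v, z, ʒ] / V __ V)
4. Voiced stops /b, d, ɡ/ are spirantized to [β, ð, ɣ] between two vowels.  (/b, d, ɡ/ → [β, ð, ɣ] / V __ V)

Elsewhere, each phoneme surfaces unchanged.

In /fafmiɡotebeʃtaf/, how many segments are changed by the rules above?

2

Segments that undergo a rule: /ɡ/ → [ɣ] (rule 4); /b/ → [β] (rule 4).
All other segments surface unchanged.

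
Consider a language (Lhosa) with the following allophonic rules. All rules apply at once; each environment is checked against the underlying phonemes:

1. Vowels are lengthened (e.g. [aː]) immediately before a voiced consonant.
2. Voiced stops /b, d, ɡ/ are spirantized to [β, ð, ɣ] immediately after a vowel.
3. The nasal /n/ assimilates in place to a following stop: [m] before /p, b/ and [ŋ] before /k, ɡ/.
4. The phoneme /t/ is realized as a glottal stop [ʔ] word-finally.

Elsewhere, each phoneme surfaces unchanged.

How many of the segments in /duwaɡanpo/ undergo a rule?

Segments that undergo a rule: /u/ → [uː] (rule 1); /a/ → [aː] (rule 1); /ɡ/ → [ɣ] (rule 2); /a/ → [aː] (rule 1); /n/ → [m] (rule 3).
All other segments surface unchanged.

5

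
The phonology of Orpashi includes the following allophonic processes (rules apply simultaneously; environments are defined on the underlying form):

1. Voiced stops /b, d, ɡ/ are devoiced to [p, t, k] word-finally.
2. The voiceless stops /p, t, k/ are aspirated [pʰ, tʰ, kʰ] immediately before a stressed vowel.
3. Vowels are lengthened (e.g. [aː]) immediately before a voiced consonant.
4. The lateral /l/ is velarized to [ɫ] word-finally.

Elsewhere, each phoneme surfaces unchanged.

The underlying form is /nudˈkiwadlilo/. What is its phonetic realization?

[nuːdˈkʰiːwaːdliːlo]

/n/ stays [n].
/u/ (between /n/ and /d/) occurs before a voiced consonant → [uː] by rule 3.
/d/ (between /u/ and /k/) is in the target of rule 1 but the environment (word-finally) is not met → [d].
/k/ meets the environment for rule 2 (immediately before a stressed vowel) → [kʰ].
/i/ — between /k/ and /w/, before a voiced consonant — surfaces as [iː] (rule 3).
/w/ stays [w].
/a/ (between /w/ and /d/): before a voiced consonant, so rule 3 applies → [aː].
/d/ (between /a/ and /l/): rule 1 targets it, but not word-finally → unchanged [d].
/l/ (between /d/ and /i/) fails the environment for rule 4, so it stays [l].
/i/ (between /l/ and /l/) occurs before a voiced consonant → [iː] by rule 3.
/l/ (between /i/ and /o/) fails the environment for rule 4, so it stays [l].
/o/ (word-final) fails the environment for rule 3, so it stays [o].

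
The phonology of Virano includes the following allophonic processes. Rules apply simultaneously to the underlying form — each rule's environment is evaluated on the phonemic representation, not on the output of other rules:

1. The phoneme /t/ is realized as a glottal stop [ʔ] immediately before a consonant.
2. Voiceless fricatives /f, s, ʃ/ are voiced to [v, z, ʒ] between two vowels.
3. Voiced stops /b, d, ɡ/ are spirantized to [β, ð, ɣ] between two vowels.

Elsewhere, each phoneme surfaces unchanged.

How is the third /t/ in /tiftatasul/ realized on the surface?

/t/ — between /a/ and /a/; rule 1 does not apply here → [t].

[t]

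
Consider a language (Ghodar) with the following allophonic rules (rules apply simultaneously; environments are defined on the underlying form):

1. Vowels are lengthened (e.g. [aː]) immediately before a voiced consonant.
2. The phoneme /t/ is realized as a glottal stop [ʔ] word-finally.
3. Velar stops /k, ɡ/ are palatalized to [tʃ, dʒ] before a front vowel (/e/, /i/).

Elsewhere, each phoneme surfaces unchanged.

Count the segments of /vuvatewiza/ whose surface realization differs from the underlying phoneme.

3

Segments that undergo a rule: /u/ → [uː] (rule 1); /e/ → [eː] (rule 1); /i/ → [iː] (rule 1).
All other segments surface unchanged.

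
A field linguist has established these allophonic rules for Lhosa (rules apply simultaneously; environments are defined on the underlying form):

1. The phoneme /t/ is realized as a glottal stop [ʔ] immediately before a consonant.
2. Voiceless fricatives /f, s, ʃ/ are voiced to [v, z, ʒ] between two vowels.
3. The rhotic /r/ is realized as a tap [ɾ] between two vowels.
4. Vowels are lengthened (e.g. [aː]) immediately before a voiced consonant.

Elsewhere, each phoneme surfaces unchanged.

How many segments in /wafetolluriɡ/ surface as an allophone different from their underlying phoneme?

5

Segments that undergo a rule: /f/ → [v] (rule 2); /o/ → [oː] (rule 4); /u/ → [uː] (rule 4); /r/ → [ɾ] (rule 3); /i/ → [iː] (rule 4).
All other segments surface unchanged.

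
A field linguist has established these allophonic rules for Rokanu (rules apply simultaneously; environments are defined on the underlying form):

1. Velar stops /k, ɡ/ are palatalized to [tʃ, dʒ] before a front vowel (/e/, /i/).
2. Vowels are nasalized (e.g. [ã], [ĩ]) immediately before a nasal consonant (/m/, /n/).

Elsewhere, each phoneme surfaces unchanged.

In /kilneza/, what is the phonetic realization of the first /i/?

[i]

/i/ (between /k/ and /l/) fails the environment for rule 2, so it stays [i].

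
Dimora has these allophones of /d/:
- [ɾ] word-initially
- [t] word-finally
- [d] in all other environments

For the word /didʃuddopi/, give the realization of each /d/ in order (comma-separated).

[ɾ], [d], [d], [d]

Occurrence 1 (position 1): word-initially → [ɾ].
Occurrence 2 (position 3): no conditioning environment matches → elsewhere allophone [d].
Occurrence 3 (position 6): no conditioning environment matches → elsewhere allophone [d].
Occurrence 4 (position 7): no conditioning environment matches → elsewhere allophone [d].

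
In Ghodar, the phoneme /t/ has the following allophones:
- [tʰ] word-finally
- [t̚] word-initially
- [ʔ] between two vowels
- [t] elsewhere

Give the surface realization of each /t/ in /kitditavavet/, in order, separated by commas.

Occurrence 1 (position 3): no conditioning environment matches → elsewhere allophone [t].
Occurrence 2 (position 6): between two vowels → [ʔ].
Occurrence 3 (position 12): word-finally → [tʰ].

[t], [ʔ], [tʰ]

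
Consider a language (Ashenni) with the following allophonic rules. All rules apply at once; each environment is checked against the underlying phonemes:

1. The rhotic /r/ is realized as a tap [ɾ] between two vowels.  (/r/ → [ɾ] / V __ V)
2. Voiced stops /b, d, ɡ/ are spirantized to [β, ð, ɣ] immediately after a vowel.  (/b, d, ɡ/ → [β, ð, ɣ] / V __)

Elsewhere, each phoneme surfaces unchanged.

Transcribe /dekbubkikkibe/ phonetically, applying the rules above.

/d/ — word-initial; rule 2 does not apply here → [d].
/e/ stays [e].
/k/ (between /e/ and /b/) is unaffected → [k].
/b/ — between /k/ and /u/; rule 2 does not apply here → [b].
/u/ (between /b/ and /b/) is unaffected → [u].
/b/ (between /u/ and /k/): immediately after a vowel, so rule 2 applies → [β].
/k/ — not in any rule's target class → [k].
/i/ (between /k/ and /k/): no rule targets it → [i].
/k/ — not in any rule's target class → [k].
/k/ (between /k/ and /i/): no rule targets it → [k].
/i/ — not in any rule's target class → [i].
/b/ — between /i/ and /e/, immediately after a vowel — surfaces as [β] (rule 2).
/e/ stays [e].

[dekbuβkikkiβe]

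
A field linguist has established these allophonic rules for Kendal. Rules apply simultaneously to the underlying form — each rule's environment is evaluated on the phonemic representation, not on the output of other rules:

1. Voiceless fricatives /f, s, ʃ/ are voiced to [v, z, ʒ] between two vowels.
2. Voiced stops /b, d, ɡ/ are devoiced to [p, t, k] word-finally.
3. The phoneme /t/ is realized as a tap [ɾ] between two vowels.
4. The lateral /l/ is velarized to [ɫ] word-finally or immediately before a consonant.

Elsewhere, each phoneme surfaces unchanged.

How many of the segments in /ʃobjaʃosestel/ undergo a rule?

3

Segments that undergo a rule: /ʃ/ → [ʒ] (rule 1); /s/ → [z] (rule 1); /l/ → [ɫ] (rule 4).
All other segments surface unchanged.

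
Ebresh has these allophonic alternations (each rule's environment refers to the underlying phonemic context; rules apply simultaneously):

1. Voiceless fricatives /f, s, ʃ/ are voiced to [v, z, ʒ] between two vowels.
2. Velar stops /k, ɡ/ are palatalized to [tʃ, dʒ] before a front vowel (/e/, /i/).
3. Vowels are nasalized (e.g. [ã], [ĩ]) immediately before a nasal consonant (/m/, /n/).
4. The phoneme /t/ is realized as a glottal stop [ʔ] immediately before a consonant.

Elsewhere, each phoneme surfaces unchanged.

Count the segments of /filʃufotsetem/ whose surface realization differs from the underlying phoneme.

3

Segments that undergo a rule: /f/ → [v] (rule 1); /t/ → [ʔ] (rule 4); /e/ → [ẽ] (rule 3).
All other segments surface unchanged.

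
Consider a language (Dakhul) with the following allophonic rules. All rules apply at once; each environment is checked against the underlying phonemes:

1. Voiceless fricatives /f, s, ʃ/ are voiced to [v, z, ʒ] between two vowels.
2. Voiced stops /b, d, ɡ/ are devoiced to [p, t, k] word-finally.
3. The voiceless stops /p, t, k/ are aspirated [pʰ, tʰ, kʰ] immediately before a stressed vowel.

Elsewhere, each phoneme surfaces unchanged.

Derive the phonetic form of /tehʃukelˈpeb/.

[tehʃukelˈpʰep]

/t/ — word-initial; rule 3 does not apply here → [t].
/e/ — not in any rule's target class → [e].
/h/ (between /e/ and /ʃ/): no rule targets it → [h].
/ʃ/ (between /h/ and /u/): rule 1 targets it, but not between two vowels → unchanged [ʃ].
/u/ stays [u].
/k/ (between /u/ and /e/) fails the environment for rule 3, so it stays [k].
/e/ (between /k/ and /l/) is unaffected → [e].
/l/ (between /e/ and /p/): no rule targets it → [l].
/p/ (between /l/ and /e/) occurs immediately before a stressed vowel → [pʰ] by rule 3.
/e/ — not in any rule's target class → [e].
/b/ meets the environment for rule 2 (word-finally) → [p].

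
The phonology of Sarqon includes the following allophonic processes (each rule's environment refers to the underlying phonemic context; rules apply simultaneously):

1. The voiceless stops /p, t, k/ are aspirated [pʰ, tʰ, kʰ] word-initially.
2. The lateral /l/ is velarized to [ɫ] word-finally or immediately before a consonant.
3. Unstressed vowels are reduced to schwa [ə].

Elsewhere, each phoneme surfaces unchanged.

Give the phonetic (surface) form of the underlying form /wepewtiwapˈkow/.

/w/ — not in any rule's target class → [w].
/e/ (between /w/ and /p/): in an unstressed syllable, so rule 3 applies → [ə].
/p/ (between /e/ and /e/) fails the environment for rule 1, so it stays [p].
Rule 3 applies to /e/ (between /p/ and /w/: in an unstressed syllable) → [ə].
/w/ (between /e/ and /t/): no rule targets it → [w].
/t/ (between /w/ and /i/): rule 1 targets it, but not word-initially → unchanged [t].
/i/ (between /t/ and /w/): in an unstressed syllable, so rule 3 applies → [ə].
/w/ stays [w].
/a/ (between /w/ and /p/) occurs in an unstressed syllable → [ə] by rule 3.
/p/ — between /a/ and /k/; rule 1 does not apply here → [p].
/k/ (between /p/ and /o/) is in the target of rule 1 but the environment (word-initially) is not met → [k].
/o/ (between /k/ and /w/) fails the environment for rule 3, so it stays [o].
/w/ — not in any rule's target class → [w].

[wəpəwtəwəpˈkow]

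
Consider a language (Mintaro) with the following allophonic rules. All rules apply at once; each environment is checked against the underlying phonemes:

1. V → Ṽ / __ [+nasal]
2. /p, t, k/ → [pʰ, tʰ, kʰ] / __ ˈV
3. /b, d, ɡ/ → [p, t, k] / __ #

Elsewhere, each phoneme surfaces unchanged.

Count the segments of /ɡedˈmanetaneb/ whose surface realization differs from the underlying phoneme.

Segments that undergo a rule: /a/ → [ã] (rule 1); /a/ → [ã] (rule 1); /b/ → [p] (rule 3).
All other segments surface unchanged.

3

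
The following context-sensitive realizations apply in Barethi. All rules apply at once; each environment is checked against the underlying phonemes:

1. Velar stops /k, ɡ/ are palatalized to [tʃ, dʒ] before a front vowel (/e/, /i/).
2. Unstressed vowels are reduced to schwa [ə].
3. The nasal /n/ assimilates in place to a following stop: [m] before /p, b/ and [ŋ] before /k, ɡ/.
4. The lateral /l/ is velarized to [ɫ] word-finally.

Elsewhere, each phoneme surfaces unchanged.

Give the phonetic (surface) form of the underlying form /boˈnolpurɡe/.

[bəˈnolpərdʒə]

/b/ stays [b].
/o/ — between /b/ and /n/, in an unstressed syllable — surfaces as [ə] (rule 2).
/n/ (between /o/ and /o/) fails the environment for rule 3, so it stays [n].
/o/ (between /n/ and /l/): rule 2 targets it, but not in an unstressed syllable → unchanged [o].
/l/ (between /o/ and /p/): rule 4 targets it, but not word-finally → unchanged [l].
/p/ — not in any rule's target class → [p].
/u/ (between /p/ and /r/): in an unstressed syllable, so rule 2 applies → [ə].
/r/ — not in any rule's target class → [r].
/ɡ/ meets the environment for rule 1 (before a front vowel) → [dʒ].
/e/ — word-final, in an unstressed syllable — surfaces as [ə] (rule 2).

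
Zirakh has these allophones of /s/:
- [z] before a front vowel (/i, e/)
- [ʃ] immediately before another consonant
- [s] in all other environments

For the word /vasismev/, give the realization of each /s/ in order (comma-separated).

[z], [ʃ]

Occurrence 1 (position 3): before a front vowel (/i, e/) → [z].
Occurrence 2 (position 5): immediately before another consonant → [ʃ].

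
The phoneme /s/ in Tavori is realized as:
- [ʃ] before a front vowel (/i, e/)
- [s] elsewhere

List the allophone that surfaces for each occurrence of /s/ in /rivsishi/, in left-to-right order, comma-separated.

Occurrence 1 (position 4): before a front vowel (/i, e/) → [ʃ].
Occurrence 2 (position 6): no conditioning environment matches → elsewhere allophone [s].

[ʃ], [s]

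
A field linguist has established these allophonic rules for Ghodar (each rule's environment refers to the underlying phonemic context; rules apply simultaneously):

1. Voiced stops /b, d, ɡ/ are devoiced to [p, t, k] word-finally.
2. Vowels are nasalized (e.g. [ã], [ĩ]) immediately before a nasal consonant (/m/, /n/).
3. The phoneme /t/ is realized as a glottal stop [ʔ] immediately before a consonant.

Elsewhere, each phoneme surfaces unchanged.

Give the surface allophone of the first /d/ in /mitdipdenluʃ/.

[d]

/d/ (between /t/ and /i/) is in the target of rule 1 but the environment (word-finally) is not met → [d].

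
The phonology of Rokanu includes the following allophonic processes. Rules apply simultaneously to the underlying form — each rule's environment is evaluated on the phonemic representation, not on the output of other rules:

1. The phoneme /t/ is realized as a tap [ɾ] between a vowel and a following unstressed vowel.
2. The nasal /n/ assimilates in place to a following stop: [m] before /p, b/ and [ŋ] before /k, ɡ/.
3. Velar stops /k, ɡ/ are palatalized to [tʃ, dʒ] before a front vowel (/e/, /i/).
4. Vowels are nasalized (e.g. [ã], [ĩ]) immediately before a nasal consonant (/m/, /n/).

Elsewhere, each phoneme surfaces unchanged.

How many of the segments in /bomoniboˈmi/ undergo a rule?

Segments that undergo a rule: /o/ → [õ] (rule 4); /o/ → [õ] (rule 4); /o/ → [õ] (rule 4).
All other segments surface unchanged.

3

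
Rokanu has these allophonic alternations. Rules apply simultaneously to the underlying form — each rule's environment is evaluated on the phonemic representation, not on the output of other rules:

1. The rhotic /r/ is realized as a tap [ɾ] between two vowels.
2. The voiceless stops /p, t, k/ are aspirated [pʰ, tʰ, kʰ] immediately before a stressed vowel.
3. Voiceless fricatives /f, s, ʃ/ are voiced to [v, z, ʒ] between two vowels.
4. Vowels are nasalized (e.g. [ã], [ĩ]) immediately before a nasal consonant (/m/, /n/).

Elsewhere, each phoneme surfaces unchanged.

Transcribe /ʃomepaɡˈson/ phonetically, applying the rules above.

/ʃ/ (word-initial) is in the target of rule 3 but the environment (between two vowels) is not met → [ʃ].
Rule 4 applies to /o/ (between /ʃ/ and /m/: before a nasal consonant) → [õ].
/m/ (between /o/ and /e/): no rule targets it → [m].
/e/ (between /m/ and /p/) is in the target of rule 4 but the environment (before a nasal consonant) is not met → [e].
/p/ (between /e/ and /a/) fails the environment for rule 2, so it stays [p].
/a/ (between /p/ and /ɡ/) fails the environment for rule 4, so it stays [a].
/ɡ/ stays [ɡ].
/s/ (between /ɡ/ and /o/): rule 3 targets it, but not between two vowels → unchanged [s].
/o/ meets the environment for rule 4 (before a nasal consonant) → [õ].
/n/ stays [n].

[ʃõmepaɡˈsõn]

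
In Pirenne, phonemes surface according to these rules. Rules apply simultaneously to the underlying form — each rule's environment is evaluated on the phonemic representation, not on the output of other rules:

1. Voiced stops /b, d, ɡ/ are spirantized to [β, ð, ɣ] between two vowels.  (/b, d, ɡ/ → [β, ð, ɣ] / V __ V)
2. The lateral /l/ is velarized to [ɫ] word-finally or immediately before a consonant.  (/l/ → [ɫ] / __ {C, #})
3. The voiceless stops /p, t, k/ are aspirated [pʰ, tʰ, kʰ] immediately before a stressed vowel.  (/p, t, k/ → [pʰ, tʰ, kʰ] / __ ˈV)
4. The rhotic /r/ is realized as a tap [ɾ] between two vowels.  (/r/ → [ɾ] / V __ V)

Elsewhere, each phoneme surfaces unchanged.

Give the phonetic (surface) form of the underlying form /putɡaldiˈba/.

/p/ (word-initial) fails the environment for rule 3, so it stays [p].
/u/ stays [u].
/t/ (between /u/ and /ɡ/): rule 3 targets it, but not immediately before a stressed vowel → unchanged [t].
/ɡ/ (between /t/ and /a/) fails the environment for rule 1, so it stays [ɡ].
/a/ — not in any rule's target class → [a].
/l/ — between /a/ and /d/, word-finally or immediately before a consonant — surfaces as [ɫ] (rule 2).
/d/ (between /l/ and /i/) is in the target of rule 1 but the environment (between two vowels) is not met → [d].
/i/ — not in any rule's target class → [i].
Rule 1 applies to /b/ (between /i/ and /a/: between two vowels) → [β].
/a/ — not in any rule's target class → [a].

[putɡaɫdiˈβa]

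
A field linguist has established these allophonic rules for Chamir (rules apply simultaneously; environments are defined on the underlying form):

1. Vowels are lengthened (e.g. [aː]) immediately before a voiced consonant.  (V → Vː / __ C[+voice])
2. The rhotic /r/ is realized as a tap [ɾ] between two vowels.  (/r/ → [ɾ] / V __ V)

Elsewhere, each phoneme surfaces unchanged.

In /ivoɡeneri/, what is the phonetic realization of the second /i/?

/i/ — word-final; rule 1 does not apply here → [i].

[i]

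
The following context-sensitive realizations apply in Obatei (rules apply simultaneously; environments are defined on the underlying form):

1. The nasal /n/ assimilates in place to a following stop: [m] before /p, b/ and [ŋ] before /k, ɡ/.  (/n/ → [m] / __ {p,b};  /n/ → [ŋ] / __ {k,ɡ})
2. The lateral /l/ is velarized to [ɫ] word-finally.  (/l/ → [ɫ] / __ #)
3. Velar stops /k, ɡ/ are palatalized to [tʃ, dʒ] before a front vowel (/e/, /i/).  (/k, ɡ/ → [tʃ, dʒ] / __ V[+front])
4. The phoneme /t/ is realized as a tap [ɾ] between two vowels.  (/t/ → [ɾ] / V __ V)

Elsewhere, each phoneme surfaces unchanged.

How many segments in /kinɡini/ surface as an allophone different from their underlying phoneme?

3

Segments that undergo a rule: /k/ → [tʃ] (rule 3); /n/ → [ŋ] (rule 1); /ɡ/ → [dʒ] (rule 3).
All other segments surface unchanged.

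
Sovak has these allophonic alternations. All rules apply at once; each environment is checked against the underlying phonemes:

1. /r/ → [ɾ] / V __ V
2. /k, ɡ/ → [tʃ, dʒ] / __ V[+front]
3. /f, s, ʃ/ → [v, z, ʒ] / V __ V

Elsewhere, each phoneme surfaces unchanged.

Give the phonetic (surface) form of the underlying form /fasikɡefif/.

/f/ (word-initial) is in the target of rule 3 but the environment (between two vowels) is not met → [f].
/a/ — not in any rule's target class → [a].
/s/ (between /a/ and /i/): between two vowels, so rule 3 applies → [z].
/i/ (between /s/ and /k/) is unaffected → [i].
/k/ — between /i/ and /ɡ/; rule 2 does not apply here → [k].
Rule 2 applies to /ɡ/ (between /k/ and /e/: before a front vowel) → [dʒ].
/e/ (between /ɡ/ and /f/): no rule targets it → [e].
/f/ — between /e/ and /i/, between two vowels — surfaces as [v] (rule 3).
/i/ (between /f/ and /f/): no rule targets it → [i].
/f/ (word-final) is in the target of rule 3 but the environment (between two vowels) is not met → [f].

[fazikdʒevif]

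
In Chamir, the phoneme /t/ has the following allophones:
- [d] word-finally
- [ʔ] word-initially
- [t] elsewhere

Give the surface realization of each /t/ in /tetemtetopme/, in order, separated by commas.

Occurrence 1 (position 1): word-initially → [ʔ].
Occurrence 2 (position 3): no conditioning environment matches → elsewhere allophone [t].
Occurrence 3 (position 6): no conditioning environment matches → elsewhere allophone [t].
Occurrence 4 (position 8): no conditioning environment matches → elsewhere allophone [t].

[ʔ], [t], [t], [t]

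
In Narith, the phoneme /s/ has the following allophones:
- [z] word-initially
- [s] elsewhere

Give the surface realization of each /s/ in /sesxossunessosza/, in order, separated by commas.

Occurrence 1 (position 1): word-initially → [z].
Occurrence 2 (position 3): no conditioning environment matches → elsewhere allophone [s].
Occurrence 3 (position 6): no conditioning environment matches → elsewhere allophone [s].
Occurrence 4 (position 7): no conditioning environment matches → elsewhere allophone [s].
Occurrence 5 (position 11): no conditioning environment matches → elsewhere allophone [s].
Occurrence 6 (position 12): no conditioning environment matches → elsewhere allophone [s].
Occurrence 7 (position 14): no conditioning environment matches → elsewhere allophone [s].

[z], [s], [s], [s], [s], [s], [s]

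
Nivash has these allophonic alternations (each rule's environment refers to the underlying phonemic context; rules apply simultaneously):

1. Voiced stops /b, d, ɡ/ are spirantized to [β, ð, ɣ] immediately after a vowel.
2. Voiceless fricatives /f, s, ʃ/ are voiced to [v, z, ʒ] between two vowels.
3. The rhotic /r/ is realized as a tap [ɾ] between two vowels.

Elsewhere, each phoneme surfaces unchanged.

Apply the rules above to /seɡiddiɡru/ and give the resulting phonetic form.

[seɣiðdiɣru]

/s/ (word-initial): rule 2 targets it, but not between two vowels → unchanged [s].
Rule 1 applies to /ɡ/ (between /e/ and /i/: immediately after a vowel) → [ɣ].
/d/ (between /i/ and /d/): immediately after a vowel, so rule 1 applies → [ð].
/d/ — between /d/ and /i/; rule 1 does not apply here → [d].
/ɡ/ (between /i/ and /r/): immediately after a vowel, so rule 1 applies → [ɣ].
/r/ (between /ɡ/ and /u/): rule 3 targets it, but not between two vowels → unchanged [r].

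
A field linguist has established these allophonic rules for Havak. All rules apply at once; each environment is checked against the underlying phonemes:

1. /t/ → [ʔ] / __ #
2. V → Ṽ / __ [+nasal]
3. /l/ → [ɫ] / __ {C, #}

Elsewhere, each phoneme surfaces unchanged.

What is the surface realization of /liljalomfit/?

/l/ (word-initial) fails the environment for rule 3, so it stays [l].
/i/ (between /l/ and /l/) fails the environment for rule 2, so it stays [i].
/l/ meets the environment for rule 3 (word-finally or immediately before a consonant) → [ɫ].
/j/ — not in any rule's target class → [j].
/a/ (between /j/ and /l/) fails the environment for rule 2, so it stays [a].
/l/ — between /a/ and /o/; rule 3 does not apply here → [l].
Rule 2 applies to /o/ (between /l/ and /m/: before a nasal consonant) → [õ].
/m/ (between /o/ and /f/): no rule targets it → [m].
/f/ (between /m/ and /i/) is unaffected → [f].
/i/ (between /f/ and /t/) is in the target of rule 2 but the environment (before a nasal consonant) is not met → [i].
Rule 1 applies to /t/ (word-final: word-finally) → [ʔ].

[liɫjalõmfiʔ]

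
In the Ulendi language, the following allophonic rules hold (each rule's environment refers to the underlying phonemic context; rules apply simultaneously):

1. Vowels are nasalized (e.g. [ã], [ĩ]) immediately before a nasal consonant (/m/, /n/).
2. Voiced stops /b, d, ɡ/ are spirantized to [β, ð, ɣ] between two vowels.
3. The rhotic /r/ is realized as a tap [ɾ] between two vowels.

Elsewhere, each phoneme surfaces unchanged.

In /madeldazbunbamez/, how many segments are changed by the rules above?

3

Segments that undergo a rule: /d/ → [ð] (rule 2); /u/ → [ũ] (rule 1); /a/ → [ã] (rule 1).
All other segments surface unchanged.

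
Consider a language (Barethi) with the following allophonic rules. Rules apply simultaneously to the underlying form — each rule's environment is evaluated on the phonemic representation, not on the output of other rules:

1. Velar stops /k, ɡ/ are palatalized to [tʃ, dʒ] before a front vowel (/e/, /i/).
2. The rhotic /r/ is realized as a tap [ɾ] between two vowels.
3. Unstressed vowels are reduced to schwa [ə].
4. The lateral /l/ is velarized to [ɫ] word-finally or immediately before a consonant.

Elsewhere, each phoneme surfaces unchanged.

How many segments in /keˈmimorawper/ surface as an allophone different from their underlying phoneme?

Segments that undergo a rule: /k/ → [tʃ] (rule 1); /e/ → [ə] (rule 3); /o/ → [ə] (rule 3); /r/ → [ɾ] (rule 2); /a/ → [ə] (rule 3); /e/ → [ə] (rule 3).
All other segments surface unchanged.

6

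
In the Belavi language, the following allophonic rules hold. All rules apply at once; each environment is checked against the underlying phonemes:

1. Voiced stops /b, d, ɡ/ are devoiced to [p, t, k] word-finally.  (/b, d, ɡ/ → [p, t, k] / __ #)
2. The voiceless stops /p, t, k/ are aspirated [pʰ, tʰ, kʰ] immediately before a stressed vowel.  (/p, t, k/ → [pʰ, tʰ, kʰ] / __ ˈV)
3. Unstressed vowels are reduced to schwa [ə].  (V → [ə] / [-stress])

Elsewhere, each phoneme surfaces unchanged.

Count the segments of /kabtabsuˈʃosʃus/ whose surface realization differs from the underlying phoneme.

4

Segments that undergo a rule: /a/ → [ə] (rule 3); /a/ → [ə] (rule 3); /u/ → [ə] (rule 3); /u/ → [ə] (rule 3).
All other segments surface unchanged.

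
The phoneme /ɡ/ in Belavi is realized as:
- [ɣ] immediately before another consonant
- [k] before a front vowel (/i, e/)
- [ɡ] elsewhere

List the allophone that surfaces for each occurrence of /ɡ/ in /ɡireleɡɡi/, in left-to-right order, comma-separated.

Occurrence 1 (position 1): before a front vowel (/i, e/) → [k].
Occurrence 2 (position 7): immediately before another consonant → [ɣ].
Occurrence 3 (position 8): before a front vowel (/i, e/) → [k].

[k], [ɣ], [k]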